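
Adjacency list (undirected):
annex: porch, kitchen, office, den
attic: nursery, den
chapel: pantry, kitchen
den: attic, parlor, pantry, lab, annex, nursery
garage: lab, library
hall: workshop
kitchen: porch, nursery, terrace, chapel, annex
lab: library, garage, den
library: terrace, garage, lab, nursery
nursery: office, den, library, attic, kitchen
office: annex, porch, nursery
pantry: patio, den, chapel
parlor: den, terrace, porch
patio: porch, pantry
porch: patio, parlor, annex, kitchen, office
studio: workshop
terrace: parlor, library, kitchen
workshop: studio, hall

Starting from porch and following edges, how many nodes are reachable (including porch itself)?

15

BFS from porch visits: porch, patio, parlor, annex, kitchen, office, pantry, den, terrace, nursery, chapel, attic, lab, library, garage
Reachable nodes: 15 of 18 total.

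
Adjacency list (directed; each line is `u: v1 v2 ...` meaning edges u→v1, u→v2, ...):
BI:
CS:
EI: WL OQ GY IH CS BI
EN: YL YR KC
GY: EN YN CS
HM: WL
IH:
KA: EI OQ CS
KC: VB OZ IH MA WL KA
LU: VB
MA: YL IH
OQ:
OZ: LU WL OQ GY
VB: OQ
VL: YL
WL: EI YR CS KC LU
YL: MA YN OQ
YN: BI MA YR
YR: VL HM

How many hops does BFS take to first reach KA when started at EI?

3

Level 0: EI
Level 1: BI, CS, GY, IH, OQ, WL
Level 2: EN, KC, LU, YN, YR
Level 3: HM, KA, MA, OZ, VB, VL, YL
KA first appears at level 3.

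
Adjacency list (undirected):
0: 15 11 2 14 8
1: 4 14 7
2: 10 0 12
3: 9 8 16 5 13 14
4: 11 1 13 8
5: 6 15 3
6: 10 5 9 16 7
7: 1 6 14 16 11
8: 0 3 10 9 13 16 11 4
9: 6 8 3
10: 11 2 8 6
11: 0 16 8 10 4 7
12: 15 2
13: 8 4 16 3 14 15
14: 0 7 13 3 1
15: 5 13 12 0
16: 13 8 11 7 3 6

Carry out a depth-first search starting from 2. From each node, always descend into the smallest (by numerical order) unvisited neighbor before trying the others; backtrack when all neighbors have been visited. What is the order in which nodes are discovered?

2 -> 0 -> 8 -> 3 -> 5 -> 6 -> 7 -> 1 -> 4 -> 11 -> 10 -> 16 -> 13 -> 14 -> 15 -> 12 -> 9

Visit 2
2 → 0
0 → 8
8 → 3
3 → 5
5 → 6
6 → 7
7 → 1
1 → 4
4 → 11
11 → 10
11 → 16
16 → 13
13 → 14
13 → 15
15 → 12
6 → 9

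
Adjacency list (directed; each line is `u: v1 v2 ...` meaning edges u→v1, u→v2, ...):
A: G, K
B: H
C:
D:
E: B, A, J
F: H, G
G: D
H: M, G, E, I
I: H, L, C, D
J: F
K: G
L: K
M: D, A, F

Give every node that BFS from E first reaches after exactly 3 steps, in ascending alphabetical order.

Level 0: E
Level 1: A, B, J
Level 2: F, G, H, K
Level 3: D, I, M
Level 4: C, L

D, I, M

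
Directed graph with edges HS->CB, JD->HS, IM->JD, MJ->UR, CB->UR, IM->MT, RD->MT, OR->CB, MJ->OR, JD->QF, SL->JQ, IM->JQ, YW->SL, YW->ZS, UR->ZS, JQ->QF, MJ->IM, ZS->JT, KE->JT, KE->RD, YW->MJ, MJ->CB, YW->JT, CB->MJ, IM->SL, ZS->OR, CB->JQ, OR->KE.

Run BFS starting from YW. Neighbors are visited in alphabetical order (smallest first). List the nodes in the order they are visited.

YW -> JT -> MJ -> SL -> ZS -> CB -> IM -> OR -> UR -> JQ -> JD -> MT -> KE -> QF -> HS -> RD

Visit YW; enqueue JT, MJ, SL, ZS → queue [JT, MJ, SL, ZS]
Visit JT → queue [MJ, SL, ZS]
Visit MJ; enqueue CB, IM, OR, UR → queue [SL, ZS, CB, IM, OR, UR]
Visit SL; enqueue JQ → queue [ZS, CB, IM, OR, UR, JQ]
Visit ZS → queue [CB, IM, OR, UR, JQ]
Visit CB → queue [IM, OR, UR, JQ]
Visit IM; enqueue JD, MT → queue [OR, UR, JQ, JD, MT]
Visit OR; enqueue KE → queue [UR, JQ, JD, MT, KE]
Visit UR → queue [JQ, JD, MT, KE]
Visit JQ; enqueue QF → queue [JD, MT, KE, QF]
Visit JD; enqueue HS → queue [MT, KE, QF, HS]
Visit MT → queue [KE, QF, HS]
Visit KE; enqueue RD → queue [QF, HS, RD]
Visit QF → queue [HS, RD]
Visit HS → queue [RD]
Visit RD → queue []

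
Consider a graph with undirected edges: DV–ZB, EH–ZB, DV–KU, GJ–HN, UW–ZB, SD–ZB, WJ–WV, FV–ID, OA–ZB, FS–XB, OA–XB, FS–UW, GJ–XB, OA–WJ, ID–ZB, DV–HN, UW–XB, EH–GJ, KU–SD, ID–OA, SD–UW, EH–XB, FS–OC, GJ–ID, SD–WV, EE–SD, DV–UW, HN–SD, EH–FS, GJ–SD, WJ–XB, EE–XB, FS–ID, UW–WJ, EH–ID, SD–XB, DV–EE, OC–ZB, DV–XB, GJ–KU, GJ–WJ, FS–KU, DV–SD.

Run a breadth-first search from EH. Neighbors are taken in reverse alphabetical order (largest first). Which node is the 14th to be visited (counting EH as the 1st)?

Visit EH; enqueue ZB, XB, ID, GJ, FS → queue [ZB, XB, ID, GJ, FS]
Visit ZB; enqueue UW, SD, OC, OA, DV → queue [XB, ID, GJ, FS, UW, SD, OC, OA, DV]
Visit XB; enqueue WJ, EE → queue [ID, GJ, FS, UW, SD, OC, OA, DV, WJ, EE]
Visit ID; enqueue FV → queue [GJ, FS, UW, SD, OC, OA, DV, WJ, EE, FV]
Visit GJ; enqueue KU, HN → queue [FS, UW, SD, OC, OA, DV, WJ, EE, FV, KU, HN]
Visit FS → queue [UW, SD, OC, OA, DV, WJ, EE, FV, KU, HN]
Visit UW → queue [SD, OC, OA, DV, WJ, EE, FV, KU, HN]
Visit SD; enqueue WV → queue [OC, OA, DV, WJ, EE, FV, KU, HN, WV]
Visit OC → queue [OA, DV, WJ, EE, FV, KU, HN, WV]
Visit OA → queue [DV, WJ, EE, FV, KU, HN, WV]
Visit DV → queue [WJ, EE, FV, KU, HN, WV]
Visit WJ → queue [EE, FV, KU, HN, WV]
Visit EE → queue [FV, KU, HN, WV]
Visit FV → queue [KU, HN, WV]
Visit KU → queue [HN, WV]
Visit HN → queue [WV]
Visit WV → queue []

Visit order: EH, ZB, XB, ID, GJ, FS, UW, SD, OC, OA, DV, WJ, EE, FV, KU, HN, WV

FV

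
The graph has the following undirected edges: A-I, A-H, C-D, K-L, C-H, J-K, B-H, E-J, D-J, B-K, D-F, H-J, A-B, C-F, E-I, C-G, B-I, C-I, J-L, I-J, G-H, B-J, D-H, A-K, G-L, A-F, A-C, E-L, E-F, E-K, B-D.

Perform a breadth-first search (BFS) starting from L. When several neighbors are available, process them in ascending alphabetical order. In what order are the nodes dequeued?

L E G J K F I C H B D A

Visit L; enqueue E, G, J, K → queue [E, G, J, K]
Visit E; enqueue F, I → queue [G, J, K, F, I]
Visit G; enqueue C, H → queue [J, K, F, I, C, H]
Visit J; enqueue B, D → queue [K, F, I, C, H, B, D]
Visit K; enqueue A → queue [F, I, C, H, B, D, A]
Visit F → queue [I, C, H, B, D, A]
Visit I → queue [C, H, B, D, A]
Visit C → queue [H, B, D, A]
Visit H → queue [B, D, A]
Visit B → queue [D, A]
Visit D → queue [A]
Visit A → queue []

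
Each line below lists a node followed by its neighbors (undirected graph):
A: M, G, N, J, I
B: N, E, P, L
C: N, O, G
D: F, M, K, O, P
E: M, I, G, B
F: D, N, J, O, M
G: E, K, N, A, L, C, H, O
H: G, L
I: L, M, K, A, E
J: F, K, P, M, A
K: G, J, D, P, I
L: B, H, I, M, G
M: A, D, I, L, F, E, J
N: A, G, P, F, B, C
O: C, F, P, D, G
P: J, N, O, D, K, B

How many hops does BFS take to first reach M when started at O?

Level 0: O
Level 1: C, D, F, G, P
Level 2: A, B, E, H, J, K, L, M, N
Level 3: I
M first appears at level 2.

2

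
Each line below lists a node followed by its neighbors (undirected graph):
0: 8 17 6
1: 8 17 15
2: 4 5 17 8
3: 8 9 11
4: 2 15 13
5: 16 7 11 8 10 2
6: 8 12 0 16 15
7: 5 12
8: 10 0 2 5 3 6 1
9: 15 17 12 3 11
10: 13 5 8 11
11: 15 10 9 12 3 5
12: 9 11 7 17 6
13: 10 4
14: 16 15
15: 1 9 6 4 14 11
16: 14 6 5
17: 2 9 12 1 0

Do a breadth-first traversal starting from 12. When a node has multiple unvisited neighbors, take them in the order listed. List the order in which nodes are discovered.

12, 9, 11, 7, 17, 6, 15, 3, 10, 5, 2, 1, 0, 8, 16, 4, 14, 13

Visit 12; enqueue 9, 11, 7, 17, 6 → queue [9, 11, 7, 17, 6]
Visit 9; enqueue 15, 3 → queue [11, 7, 17, 6, 15, 3]
Visit 11; enqueue 10, 5 → queue [7, 17, 6, 15, 3, 10, 5]
Visit 7 → queue [17, 6, 15, 3, 10, 5]
Visit 17; enqueue 2, 1, 0 → queue [6, 15, 3, 10, 5, 2, 1, 0]
Visit 6; enqueue 8, 16 → queue [15, 3, 10, 5, 2, 1, 0, 8, 16]
Visit 15; enqueue 4, 14 → queue [3, 10, 5, 2, 1, 0, 8, 16, 4, 14]
Visit 3 → queue [10, 5, 2, 1, 0, 8, 16, 4, 14]
Visit 10; enqueue 13 → queue [5, 2, 1, 0, 8, 16, 4, 14, 13]
Visit 5 → queue [2, 1, 0, 8, 16, 4, 14, 13]
Visit 2 → queue [1, 0, 8, 16, 4, 14, 13]
Visit 1 → queue [0, 8, 16, 4, 14, 13]
Visit 0 → queue [8, 16, 4, 14, 13]
Visit 8 → queue [16, 4, 14, 13]
Visit 16 → queue [4, 14, 13]
Visit 4 → queue [14, 13]
Visit 14 → queue [13]
Visit 13 → queue []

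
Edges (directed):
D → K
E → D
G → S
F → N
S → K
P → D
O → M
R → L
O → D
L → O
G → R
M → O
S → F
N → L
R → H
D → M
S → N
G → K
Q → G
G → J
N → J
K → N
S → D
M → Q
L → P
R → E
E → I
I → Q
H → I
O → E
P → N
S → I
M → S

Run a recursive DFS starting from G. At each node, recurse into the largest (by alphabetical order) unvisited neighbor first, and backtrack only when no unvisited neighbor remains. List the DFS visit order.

G, S, N, L, P, D, M, Q, O, E, I, K, J, F, R, H

Visit G
G → S
S → N
N → L
L → P
P → D
D → M
M → Q
M → O
O → E
E → I
D → K
N → J
S → F
G → R
R → H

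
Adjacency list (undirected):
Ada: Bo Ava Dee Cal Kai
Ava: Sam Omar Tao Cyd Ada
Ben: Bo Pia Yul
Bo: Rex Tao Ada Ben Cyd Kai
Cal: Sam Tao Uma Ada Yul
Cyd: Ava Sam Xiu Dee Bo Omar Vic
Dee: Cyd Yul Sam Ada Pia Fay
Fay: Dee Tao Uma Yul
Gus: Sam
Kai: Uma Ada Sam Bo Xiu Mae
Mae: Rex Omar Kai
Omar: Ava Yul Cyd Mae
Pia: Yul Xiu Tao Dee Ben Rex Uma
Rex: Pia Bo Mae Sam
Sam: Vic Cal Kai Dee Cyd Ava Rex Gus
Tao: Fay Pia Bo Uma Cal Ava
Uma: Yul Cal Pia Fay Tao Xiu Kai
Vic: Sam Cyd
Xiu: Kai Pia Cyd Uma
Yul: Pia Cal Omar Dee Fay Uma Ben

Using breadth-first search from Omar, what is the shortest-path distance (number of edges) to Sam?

2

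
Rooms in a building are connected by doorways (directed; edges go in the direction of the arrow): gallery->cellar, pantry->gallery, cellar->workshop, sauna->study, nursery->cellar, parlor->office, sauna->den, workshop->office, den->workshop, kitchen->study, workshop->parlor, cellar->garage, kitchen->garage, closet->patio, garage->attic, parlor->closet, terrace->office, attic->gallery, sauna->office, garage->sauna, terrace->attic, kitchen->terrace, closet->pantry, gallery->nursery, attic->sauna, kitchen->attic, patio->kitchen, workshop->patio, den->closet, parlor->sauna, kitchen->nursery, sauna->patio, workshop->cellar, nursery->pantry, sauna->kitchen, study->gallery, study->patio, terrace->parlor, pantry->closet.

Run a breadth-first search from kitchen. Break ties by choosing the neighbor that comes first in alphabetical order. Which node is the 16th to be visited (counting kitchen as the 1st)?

closet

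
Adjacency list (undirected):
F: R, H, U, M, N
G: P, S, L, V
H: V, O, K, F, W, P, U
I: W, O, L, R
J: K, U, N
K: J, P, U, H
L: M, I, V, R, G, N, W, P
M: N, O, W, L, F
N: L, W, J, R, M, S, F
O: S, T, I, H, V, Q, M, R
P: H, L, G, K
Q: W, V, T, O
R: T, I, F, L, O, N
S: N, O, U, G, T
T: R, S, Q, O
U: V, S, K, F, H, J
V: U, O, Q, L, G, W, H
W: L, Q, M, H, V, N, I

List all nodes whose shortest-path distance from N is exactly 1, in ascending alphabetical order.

F, J, L, M, R, S, W

Level 0: N
Level 1: F, J, L, M, R, S, W
Level 2: G, H, I, K, O, P, Q, T, U, V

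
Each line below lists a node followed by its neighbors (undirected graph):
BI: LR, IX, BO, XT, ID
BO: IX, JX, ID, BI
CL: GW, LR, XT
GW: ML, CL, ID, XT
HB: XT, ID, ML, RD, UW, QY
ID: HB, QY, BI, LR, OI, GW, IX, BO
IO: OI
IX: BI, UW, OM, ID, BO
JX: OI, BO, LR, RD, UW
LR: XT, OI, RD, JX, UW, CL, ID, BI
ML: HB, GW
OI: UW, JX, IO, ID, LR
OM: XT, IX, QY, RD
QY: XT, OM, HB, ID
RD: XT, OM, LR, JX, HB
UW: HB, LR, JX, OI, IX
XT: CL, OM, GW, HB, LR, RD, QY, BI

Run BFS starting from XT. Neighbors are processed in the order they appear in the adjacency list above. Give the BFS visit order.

XT CL OM GW HB LR RD QY BI IX ML ID UW OI JX BO IO

Visit XT; enqueue CL, OM, GW, HB, LR, RD, QY, BI → queue [CL, OM, GW, HB, LR, RD, QY, BI]
Visit CL → queue [OM, GW, HB, LR, RD, QY, BI]
Visit OM; enqueue IX → queue [GW, HB, LR, RD, QY, BI, IX]
Visit GW; enqueue ML, ID → queue [HB, LR, RD, QY, BI, IX, ML, ID]
Visit HB; enqueue UW → queue [LR, RD, QY, BI, IX, ML, ID, UW]
Visit LR; enqueue OI, JX → queue [RD, QY, BI, IX, ML, ID, UW, OI, JX]
Visit RD → queue [QY, BI, IX, ML, ID, UW, OI, JX]
Visit QY → queue [BI, IX, ML, ID, UW, OI, JX]
Visit BI; enqueue BO → queue [IX, ML, ID, UW, OI, JX, BO]
Visit IX → queue [ML, ID, UW, OI, JX, BO]
Visit ML → queue [ID, UW, OI, JX, BO]
Visit ID → queue [UW, OI, JX, BO]
Visit UW → queue [OI, JX, BO]
Visit OI; enqueue IO → queue [JX, BO, IO]
Visit JX → queue [BO, IO]
Visit BO → queue [IO]
Visit IO → queue []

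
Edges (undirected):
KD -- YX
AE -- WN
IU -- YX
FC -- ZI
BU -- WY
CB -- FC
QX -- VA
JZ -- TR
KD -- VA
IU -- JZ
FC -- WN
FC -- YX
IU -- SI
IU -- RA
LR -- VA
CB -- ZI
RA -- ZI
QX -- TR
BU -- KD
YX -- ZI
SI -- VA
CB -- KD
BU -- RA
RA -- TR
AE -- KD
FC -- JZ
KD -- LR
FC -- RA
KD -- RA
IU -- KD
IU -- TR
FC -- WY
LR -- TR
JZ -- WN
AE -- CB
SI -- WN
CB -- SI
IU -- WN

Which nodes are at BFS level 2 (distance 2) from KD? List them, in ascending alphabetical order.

FC, JZ, QX, SI, TR, WN, WY, ZI

Level 0: KD
Level 1: AE, BU, CB, IU, LR, RA, VA, YX
Level 2: FC, JZ, QX, SI, TR, WN, WY, ZI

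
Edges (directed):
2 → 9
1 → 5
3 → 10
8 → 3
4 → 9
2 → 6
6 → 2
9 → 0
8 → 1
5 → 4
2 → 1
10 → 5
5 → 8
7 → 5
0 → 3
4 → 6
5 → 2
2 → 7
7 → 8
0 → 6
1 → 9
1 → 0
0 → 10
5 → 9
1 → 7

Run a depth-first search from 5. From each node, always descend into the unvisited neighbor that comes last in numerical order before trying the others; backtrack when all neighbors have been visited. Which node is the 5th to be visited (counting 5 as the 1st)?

6

Visit 5
5 → 9
9 → 0
0 → 10
0 → 6
6 → 2
2 → 7
7 → 8
8 → 3
8 → 1
5 → 4

Visit order: 5, 9, 0, 10, 6, 2, 7, 8, 3, 1, 4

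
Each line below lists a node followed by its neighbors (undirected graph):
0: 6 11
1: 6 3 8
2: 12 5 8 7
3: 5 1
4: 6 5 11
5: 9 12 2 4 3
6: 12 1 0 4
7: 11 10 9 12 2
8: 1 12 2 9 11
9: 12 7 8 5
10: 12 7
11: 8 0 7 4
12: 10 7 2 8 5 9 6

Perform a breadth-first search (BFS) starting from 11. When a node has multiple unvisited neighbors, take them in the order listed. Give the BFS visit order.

11, 8, 0, 7, 4, 1, 12, 2, 9, 6, 10, 5, 3

Visit 11; enqueue 8, 0, 7, 4 → queue [8, 0, 7, 4]
Visit 8; enqueue 1, 12, 2, 9 → queue [0, 7, 4, 1, 12, 2, 9]
Visit 0; enqueue 6 → queue [7, 4, 1, 12, 2, 9, 6]
Visit 7; enqueue 10 → queue [4, 1, 12, 2, 9, 6, 10]
Visit 4; enqueue 5 → queue [1, 12, 2, 9, 6, 10, 5]
Visit 1; enqueue 3 → queue [12, 2, 9, 6, 10, 5, 3]
Visit 12 → queue [2, 9, 6, 10, 5, 3]
Visit 2 → queue [9, 6, 10, 5, 3]
Visit 9 → queue [6, 10, 5, 3]
Visit 6 → queue [10, 5, 3]
Visit 10 → queue [5, 3]
Visit 5 → queue [3]
Visit 3 → queue []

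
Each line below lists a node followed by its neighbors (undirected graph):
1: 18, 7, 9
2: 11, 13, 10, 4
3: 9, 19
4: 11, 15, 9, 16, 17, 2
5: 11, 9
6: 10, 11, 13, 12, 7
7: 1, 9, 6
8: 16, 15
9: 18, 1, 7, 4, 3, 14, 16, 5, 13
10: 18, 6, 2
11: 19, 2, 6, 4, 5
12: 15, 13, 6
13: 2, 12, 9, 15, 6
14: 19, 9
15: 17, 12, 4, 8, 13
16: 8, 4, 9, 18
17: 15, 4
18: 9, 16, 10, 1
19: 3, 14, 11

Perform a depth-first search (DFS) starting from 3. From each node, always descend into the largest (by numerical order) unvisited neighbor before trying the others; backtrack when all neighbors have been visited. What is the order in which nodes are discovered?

Visit 3
3 → 19
19 → 14
14 → 9
9 → 18
18 → 16
16 → 8
8 → 15
15 → 17
17 → 4
4 → 11
11 → 6
6 → 13
13 → 12
13 → 2
2 → 10
6 → 7
7 → 1
11 → 5

3, 19, 14, 9, 18, 16, 8, 15, 17, 4, 11, 6, 13, 12, 2, 10, 7, 1, 5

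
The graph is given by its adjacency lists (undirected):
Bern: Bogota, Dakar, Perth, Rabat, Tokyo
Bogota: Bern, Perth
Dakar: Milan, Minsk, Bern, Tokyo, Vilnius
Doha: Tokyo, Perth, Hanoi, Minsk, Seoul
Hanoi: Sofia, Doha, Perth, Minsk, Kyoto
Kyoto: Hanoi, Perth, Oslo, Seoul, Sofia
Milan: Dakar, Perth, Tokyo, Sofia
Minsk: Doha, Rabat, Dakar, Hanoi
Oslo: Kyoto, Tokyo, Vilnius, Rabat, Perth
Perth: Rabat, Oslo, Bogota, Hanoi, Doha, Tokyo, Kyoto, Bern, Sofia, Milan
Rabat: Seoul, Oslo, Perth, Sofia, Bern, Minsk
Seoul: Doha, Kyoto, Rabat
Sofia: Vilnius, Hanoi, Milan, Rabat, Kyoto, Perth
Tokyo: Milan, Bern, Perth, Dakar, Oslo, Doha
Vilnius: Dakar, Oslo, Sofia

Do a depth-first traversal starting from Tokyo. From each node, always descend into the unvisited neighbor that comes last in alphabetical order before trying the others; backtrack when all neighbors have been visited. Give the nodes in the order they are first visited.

Tokyo -> Perth -> Sofia -> Vilnius -> Oslo -> Rabat -> Seoul -> Kyoto -> Hanoi -> Minsk -> Doha -> Dakar -> Milan -> Bern -> Bogota

Visit Tokyo
Tokyo → Perth
Perth → Sofia
Sofia → Vilnius
Vilnius → Oslo
Oslo → Rabat
Rabat → Seoul
Seoul → Kyoto
Kyoto → Hanoi
Hanoi → Minsk
Minsk → Doha
Minsk → Dakar
Dakar → Milan
Dakar → Bern
Bern → Bogota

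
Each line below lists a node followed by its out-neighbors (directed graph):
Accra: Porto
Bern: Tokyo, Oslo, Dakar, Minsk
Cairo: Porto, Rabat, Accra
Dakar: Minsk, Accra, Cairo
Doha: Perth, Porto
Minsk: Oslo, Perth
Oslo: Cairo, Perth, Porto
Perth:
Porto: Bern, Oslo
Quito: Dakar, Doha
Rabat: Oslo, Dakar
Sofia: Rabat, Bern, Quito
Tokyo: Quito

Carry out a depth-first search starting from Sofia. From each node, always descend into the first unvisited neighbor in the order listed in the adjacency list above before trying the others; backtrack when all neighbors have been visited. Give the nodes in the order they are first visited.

Visit Sofia
Sofia → Rabat
Rabat → Oslo
Oslo → Cairo
Cairo → Porto
Porto → Bern
Bern → Tokyo
Tokyo → Quito
Quito → Dakar
Dakar → Minsk
Minsk → Perth
Dakar → Accra
Quito → Doha

Sofia → Rabat → Oslo → Cairo → Porto → Bern → Tokyo → Quito → Dakar → Minsk → Perth → Accra → Doha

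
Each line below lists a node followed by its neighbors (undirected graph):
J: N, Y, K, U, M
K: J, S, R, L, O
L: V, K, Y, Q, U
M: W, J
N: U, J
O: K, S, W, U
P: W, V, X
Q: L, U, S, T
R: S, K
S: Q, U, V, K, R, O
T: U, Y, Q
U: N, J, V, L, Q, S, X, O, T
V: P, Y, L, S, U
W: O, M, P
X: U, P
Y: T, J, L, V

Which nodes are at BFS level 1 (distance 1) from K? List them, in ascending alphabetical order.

Level 0: K
Level 1: J, L, O, R, S
Level 2: M, N, Q, U, V, W, Y
Level 3: P, T, X

J, L, O, R, S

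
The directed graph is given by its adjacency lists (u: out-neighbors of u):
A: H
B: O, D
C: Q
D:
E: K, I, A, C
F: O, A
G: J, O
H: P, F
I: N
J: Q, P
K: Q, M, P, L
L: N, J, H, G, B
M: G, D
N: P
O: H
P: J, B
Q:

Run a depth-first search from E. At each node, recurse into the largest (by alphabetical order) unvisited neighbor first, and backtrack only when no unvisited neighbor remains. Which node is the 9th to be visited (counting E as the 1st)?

F

Visit E
E → K
K → Q
K → P
P → J
P → B
B → O
O → H
H → F
F → A
B → D
K → M
M → G
K → L
L → N
E → I
E → C

Visit order: E, K, Q, P, J, B, O, H, F, A, D, M, G, L, N, I, C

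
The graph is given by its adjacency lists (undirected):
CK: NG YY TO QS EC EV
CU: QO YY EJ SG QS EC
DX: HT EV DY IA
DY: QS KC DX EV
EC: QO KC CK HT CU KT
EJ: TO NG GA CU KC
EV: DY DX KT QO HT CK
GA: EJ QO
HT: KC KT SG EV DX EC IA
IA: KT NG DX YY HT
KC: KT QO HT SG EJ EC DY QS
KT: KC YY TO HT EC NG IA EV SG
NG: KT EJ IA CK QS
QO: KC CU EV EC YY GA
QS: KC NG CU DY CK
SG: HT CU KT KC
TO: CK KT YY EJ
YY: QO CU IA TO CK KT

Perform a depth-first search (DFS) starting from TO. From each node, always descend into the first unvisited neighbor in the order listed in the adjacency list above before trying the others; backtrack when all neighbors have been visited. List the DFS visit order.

Visit TO
TO → CK
CK → NG
NG → KT
KT → KC
KC → QO
QO → CU
CU → YY
YY → IA
IA → DX
DX → HT
HT → SG
HT → EV
EV → DY
DY → QS
HT → EC
CU → EJ
EJ → GA

TO, CK, NG, KT, KC, QO, CU, YY, IA, DX, HT, SG, EV, DY, QS, EC, EJ, GA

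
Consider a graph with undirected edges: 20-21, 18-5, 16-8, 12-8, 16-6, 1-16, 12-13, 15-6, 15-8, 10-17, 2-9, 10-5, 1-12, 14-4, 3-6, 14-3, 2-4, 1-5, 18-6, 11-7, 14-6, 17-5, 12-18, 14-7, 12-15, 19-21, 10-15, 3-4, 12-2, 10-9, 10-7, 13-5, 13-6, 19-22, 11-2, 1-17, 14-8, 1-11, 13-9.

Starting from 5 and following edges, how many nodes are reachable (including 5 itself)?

BFS from 5 visits: 5, 18, 17, 13, 10, 1, 12, 6, 9, 15, 7, 16, 11, 8, 2, 14, 3, 4
Reachable nodes: 18 of 22 total.

18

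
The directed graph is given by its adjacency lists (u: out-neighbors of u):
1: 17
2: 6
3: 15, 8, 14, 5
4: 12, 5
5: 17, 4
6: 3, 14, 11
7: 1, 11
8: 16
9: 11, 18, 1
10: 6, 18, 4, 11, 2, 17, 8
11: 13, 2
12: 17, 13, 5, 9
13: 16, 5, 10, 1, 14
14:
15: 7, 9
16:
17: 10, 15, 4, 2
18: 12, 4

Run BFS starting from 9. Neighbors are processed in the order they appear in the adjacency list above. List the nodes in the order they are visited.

9, 11, 18, 1, 13, 2, 12, 4, 17, 16, 5, 10, 14, 6, 15, 8, 3, 7

Visit 9; enqueue 11, 18, 1 → queue [11, 18, 1]
Visit 11; enqueue 13, 2 → queue [18, 1, 13, 2]
Visit 18; enqueue 12, 4 → queue [1, 13, 2, 12, 4]
Visit 1; enqueue 17 → queue [13, 2, 12, 4, 17]
Visit 13; enqueue 16, 5, 10, 14 → queue [2, 12, 4, 17, 16, 5, 10, 14]
Visit 2; enqueue 6 → queue [12, 4, 17, 16, 5, 10, 14, 6]
Visit 12 → queue [4, 17, 16, 5, 10, 14, 6]
Visit 4 → queue [17, 16, 5, 10, 14, 6]
Visit 17; enqueue 15 → queue [16, 5, 10, 14, 6, 15]
Visit 16 → queue [5, 10, 14, 6, 15]
Visit 5 → queue [10, 14, 6, 15]
Visit 10; enqueue 8 → queue [14, 6, 15, 8]
Visit 14 → queue [6, 15, 8]
Visit 6; enqueue 3 → queue [15, 8, 3]
Visit 15; enqueue 7 → queue [8, 3, 7]
Visit 8 → queue [3, 7]
Visit 3 → queue [7]
Visit 7 → queue []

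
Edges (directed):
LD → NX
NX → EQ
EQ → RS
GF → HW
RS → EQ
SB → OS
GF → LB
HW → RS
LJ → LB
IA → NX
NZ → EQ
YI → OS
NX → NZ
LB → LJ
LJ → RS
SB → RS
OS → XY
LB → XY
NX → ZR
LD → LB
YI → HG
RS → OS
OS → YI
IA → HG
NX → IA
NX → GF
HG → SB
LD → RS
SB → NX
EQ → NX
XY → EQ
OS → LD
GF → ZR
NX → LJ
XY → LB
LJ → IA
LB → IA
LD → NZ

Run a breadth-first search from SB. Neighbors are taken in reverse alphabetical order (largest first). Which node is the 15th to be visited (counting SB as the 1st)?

LB

Visit SB; enqueue RS, OS, NX → queue [RS, OS, NX]
Visit RS; enqueue EQ → queue [OS, NX, EQ]
Visit OS; enqueue YI, XY, LD → queue [NX, EQ, YI, XY, LD]
Visit NX; enqueue ZR, NZ, LJ, IA, GF → queue [EQ, YI, XY, LD, ZR, NZ, LJ, IA, GF]
Visit EQ → queue [YI, XY, LD, ZR, NZ, LJ, IA, GF]
Visit YI; enqueue HG → queue [XY, LD, ZR, NZ, LJ, IA, GF, HG]
Visit XY; enqueue LB → queue [LD, ZR, NZ, LJ, IA, GF, HG, LB]
Visit LD → queue [ZR, NZ, LJ, IA, GF, HG, LB]
Visit ZR → queue [NZ, LJ, IA, GF, HG, LB]
Visit NZ → queue [LJ, IA, GF, HG, LB]
Visit LJ → queue [IA, GF, HG, LB]
Visit IA → queue [GF, HG, LB]
Visit GF; enqueue HW → queue [HG, LB, HW]
Visit HG → queue [LB, HW]
Visit LB → queue [HW]
Visit HW → queue []

Visit order: SB, RS, OS, NX, EQ, YI, XY, LD, ZR, NZ, LJ, IA, GF, HG, LB, HW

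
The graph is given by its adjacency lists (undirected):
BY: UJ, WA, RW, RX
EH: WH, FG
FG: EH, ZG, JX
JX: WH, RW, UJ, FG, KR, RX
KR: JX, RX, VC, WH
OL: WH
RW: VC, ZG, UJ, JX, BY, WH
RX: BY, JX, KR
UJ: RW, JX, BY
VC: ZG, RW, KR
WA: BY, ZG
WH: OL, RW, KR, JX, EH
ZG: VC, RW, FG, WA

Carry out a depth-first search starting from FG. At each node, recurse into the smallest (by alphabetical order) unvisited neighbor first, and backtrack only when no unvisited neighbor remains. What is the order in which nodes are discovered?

FG, EH, WH, JX, KR, RX, BY, RW, UJ, VC, ZG, WA, OL

Visit FG
FG → EH
EH → WH
WH → JX
JX → KR
KR → RX
RX → BY
BY → RW
RW → UJ
RW → VC
VC → ZG
ZG → WA
WH → OL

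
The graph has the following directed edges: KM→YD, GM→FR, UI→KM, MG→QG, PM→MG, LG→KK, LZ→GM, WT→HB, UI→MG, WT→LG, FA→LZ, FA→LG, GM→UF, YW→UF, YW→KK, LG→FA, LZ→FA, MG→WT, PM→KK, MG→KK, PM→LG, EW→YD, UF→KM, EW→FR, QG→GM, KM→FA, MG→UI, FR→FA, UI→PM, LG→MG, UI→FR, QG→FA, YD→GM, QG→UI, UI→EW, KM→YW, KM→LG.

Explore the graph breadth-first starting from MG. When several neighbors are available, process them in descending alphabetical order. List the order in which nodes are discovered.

Visit MG; enqueue WT, UI, QG, KK → queue [WT, UI, QG, KK]
Visit WT; enqueue LG, HB → queue [UI, QG, KK, LG, HB]
Visit UI; enqueue PM, KM, FR, EW → queue [QG, KK, LG, HB, PM, KM, FR, EW]
Visit QG; enqueue GM, FA → queue [KK, LG, HB, PM, KM, FR, EW, GM, FA]
Visit KK → queue [LG, HB, PM, KM, FR, EW, GM, FA]
Visit LG → queue [HB, PM, KM, FR, EW, GM, FA]
Visit HB → queue [PM, KM, FR, EW, GM, FA]
Visit PM → queue [KM, FR, EW, GM, FA]
Visit KM; enqueue YW, YD → queue [FR, EW, GM, FA, YW, YD]
Visit FR → queue [EW, GM, FA, YW, YD]
Visit EW → queue [GM, FA, YW, YD]
Visit GM; enqueue UF → queue [FA, YW, YD, UF]
Visit FA; enqueue LZ → queue [YW, YD, UF, LZ]
Visit YW → queue [YD, UF, LZ]
Visit YD → queue [UF, LZ]
Visit UF → queue [LZ]
Visit LZ → queue []

MG, WT, UI, QG, KK, LG, HB, PM, KM, FR, EW, GM, FA, YW, YD, UF, LZ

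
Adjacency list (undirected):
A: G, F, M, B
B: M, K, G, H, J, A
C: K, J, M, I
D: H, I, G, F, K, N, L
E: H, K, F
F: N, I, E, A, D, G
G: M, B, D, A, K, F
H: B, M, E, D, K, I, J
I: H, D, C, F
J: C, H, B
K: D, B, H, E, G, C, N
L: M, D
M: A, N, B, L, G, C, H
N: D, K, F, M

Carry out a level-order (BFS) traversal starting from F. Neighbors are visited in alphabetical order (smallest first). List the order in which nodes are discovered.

Visit F; enqueue A, D, E, G, I, N → queue [A, D, E, G, I, N]
Visit A; enqueue B, M → queue [D, E, G, I, N, B, M]
Visit D; enqueue H, K, L → queue [E, G, I, N, B, M, H, K, L]
Visit E → queue [G, I, N, B, M, H, K, L]
Visit G → queue [I, N, B, M, H, K, L]
Visit I; enqueue C → queue [N, B, M, H, K, L, C]
Visit N → queue [B, M, H, K, L, C]
Visit B; enqueue J → queue [M, H, K, L, C, J]
Visit M → queue [H, K, L, C, J]
Visit H → queue [K, L, C, J]
Visit K → queue [L, C, J]
Visit L → queue [C, J]
Visit C → queue [J]
Visit J → queue []

F → A → D → E → G → I → N → B → M → H → K → L → C → J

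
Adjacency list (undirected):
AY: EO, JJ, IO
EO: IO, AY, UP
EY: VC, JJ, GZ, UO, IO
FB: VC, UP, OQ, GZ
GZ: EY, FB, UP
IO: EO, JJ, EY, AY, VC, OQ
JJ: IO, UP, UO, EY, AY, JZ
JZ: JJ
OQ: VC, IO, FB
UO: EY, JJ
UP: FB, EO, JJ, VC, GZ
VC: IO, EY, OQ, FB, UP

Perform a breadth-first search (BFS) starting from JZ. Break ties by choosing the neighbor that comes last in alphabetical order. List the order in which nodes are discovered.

JZ JJ UP UO IO EY AY VC GZ FB EO OQ

Visit JZ; enqueue JJ → queue [JJ]
Visit JJ; enqueue UP, UO, IO, EY, AY → queue [UP, UO, IO, EY, AY]
Visit UP; enqueue VC, GZ, FB, EO → queue [UO, IO, EY, AY, VC, GZ, FB, EO]
Visit UO → queue [IO, EY, AY, VC, GZ, FB, EO]
Visit IO; enqueue OQ → queue [EY, AY, VC, GZ, FB, EO, OQ]
Visit EY → queue [AY, VC, GZ, FB, EO, OQ]
Visit AY → queue [VC, GZ, FB, EO, OQ]
Visit VC → queue [GZ, FB, EO, OQ]
Visit GZ → queue [FB, EO, OQ]
Visit FB → queue [EO, OQ]
Visit EO → queue [OQ]
Visit OQ → queue []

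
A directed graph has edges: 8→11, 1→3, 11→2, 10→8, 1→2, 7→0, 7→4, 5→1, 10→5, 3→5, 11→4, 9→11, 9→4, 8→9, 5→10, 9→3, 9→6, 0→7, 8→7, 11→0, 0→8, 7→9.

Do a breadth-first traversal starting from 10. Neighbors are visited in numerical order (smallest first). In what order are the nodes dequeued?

10, 5, 8, 1, 7, 9, 11, 2, 3, 0, 4, 6

Visit 10; enqueue 5, 8 → queue [5, 8]
Visit 5; enqueue 1 → queue [8, 1]
Visit 8; enqueue 7, 9, 11 → queue [1, 7, 9, 11]
Visit 1; enqueue 2, 3 → queue [7, 9, 11, 2, 3]
Visit 7; enqueue 0, 4 → queue [9, 11, 2, 3, 0, 4]
Visit 9; enqueue 6 → queue [11, 2, 3, 0, 4, 6]
Visit 11 → queue [2, 3, 0, 4, 6]
Visit 2 → queue [3, 0, 4, 6]
Visit 3 → queue [0, 4, 6]
Visit 0 → queue [4, 6]
Visit 4 → queue [6]
Visit 6 → queue []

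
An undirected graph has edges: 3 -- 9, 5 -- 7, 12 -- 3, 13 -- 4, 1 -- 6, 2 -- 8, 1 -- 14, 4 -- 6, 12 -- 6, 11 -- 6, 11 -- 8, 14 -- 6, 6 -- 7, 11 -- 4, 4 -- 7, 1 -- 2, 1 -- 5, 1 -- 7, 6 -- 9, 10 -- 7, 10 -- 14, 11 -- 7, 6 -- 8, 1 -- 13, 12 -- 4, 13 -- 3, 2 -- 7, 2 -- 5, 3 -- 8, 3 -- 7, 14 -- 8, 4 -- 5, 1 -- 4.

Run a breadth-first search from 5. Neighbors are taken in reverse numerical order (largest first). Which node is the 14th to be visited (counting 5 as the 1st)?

9

Visit 5; enqueue 7, 4, 2, 1 → queue [7, 4, 2, 1]
Visit 7; enqueue 11, 10, 6, 3 → queue [4, 2, 1, 11, 10, 6, 3]
Visit 4; enqueue 13, 12 → queue [2, 1, 11, 10, 6, 3, 13, 12]
Visit 2; enqueue 8 → queue [1, 11, 10, 6, 3, 13, 12, 8]
Visit 1; enqueue 14 → queue [11, 10, 6, 3, 13, 12, 8, 14]
Visit 11 → queue [10, 6, 3, 13, 12, 8, 14]
Visit 10 → queue [6, 3, 13, 12, 8, 14]
Visit 6; enqueue 9 → queue [3, 13, 12, 8, 14, 9]
Visit 3 → queue [13, 12, 8, 14, 9]
Visit 13 → queue [12, 8, 14, 9]
Visit 12 → queue [8, 14, 9]
Visit 8 → queue [14, 9]
Visit 14 → queue [9]
Visit 9 → queue []

Visit order: 5, 7, 4, 2, 1, 11, 10, 6, 3, 13, 12, 8, 14, 9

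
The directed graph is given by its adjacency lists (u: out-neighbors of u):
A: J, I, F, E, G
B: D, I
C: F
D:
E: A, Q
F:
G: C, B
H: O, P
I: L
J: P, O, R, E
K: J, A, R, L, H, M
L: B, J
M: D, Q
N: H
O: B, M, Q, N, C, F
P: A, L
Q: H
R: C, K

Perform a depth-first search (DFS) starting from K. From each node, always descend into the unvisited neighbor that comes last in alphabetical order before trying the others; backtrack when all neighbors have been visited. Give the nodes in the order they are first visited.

K R C F M Q H P L J O N B I D E A G

Visit K
K → R
R → C
C → F
K → M
M → Q
Q → H
H → P
P → L
L → J
J → O
O → N
O → B
B → I
B → D
J → E
E → A
A → G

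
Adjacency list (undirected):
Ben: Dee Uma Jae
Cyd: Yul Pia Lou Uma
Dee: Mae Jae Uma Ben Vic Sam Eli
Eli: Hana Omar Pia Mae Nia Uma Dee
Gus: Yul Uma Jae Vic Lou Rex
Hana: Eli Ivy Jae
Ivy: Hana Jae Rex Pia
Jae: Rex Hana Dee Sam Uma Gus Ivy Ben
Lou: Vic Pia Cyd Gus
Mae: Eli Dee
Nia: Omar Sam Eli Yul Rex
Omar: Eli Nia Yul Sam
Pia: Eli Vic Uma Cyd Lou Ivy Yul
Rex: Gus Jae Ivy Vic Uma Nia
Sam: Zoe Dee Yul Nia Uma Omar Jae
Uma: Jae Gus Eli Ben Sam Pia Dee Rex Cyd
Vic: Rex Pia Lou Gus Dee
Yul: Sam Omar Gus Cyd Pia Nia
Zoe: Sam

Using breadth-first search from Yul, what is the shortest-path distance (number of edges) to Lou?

2

Level 0: Yul
Level 1: Cyd, Gus, Nia, Omar, Pia, Sam
Level 2: Dee, Eli, Ivy, Jae, Lou, Rex, Uma, Vic, Zoe
Level 3: Ben, Hana, Mae
Lou first appears at level 2.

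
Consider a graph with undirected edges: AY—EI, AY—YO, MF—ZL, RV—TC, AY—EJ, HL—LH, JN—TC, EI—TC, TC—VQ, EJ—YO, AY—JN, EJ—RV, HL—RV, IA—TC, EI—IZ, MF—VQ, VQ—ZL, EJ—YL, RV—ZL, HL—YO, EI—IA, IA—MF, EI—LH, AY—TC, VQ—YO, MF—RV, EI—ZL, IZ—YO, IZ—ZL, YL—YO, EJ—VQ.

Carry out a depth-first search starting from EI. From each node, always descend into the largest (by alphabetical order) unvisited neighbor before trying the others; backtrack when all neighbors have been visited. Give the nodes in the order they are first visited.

Visit EI
EI → ZL
ZL → VQ
VQ → YO
YO → YL
YL → EJ
EJ → RV
RV → TC
TC → JN
JN → AY
TC → IA
IA → MF
RV → HL
HL → LH
YO → IZ

EI -> ZL -> VQ -> YO -> YL -> EJ -> RV -> TC -> JN -> AY -> IA -> MF -> HL -> LH -> IZ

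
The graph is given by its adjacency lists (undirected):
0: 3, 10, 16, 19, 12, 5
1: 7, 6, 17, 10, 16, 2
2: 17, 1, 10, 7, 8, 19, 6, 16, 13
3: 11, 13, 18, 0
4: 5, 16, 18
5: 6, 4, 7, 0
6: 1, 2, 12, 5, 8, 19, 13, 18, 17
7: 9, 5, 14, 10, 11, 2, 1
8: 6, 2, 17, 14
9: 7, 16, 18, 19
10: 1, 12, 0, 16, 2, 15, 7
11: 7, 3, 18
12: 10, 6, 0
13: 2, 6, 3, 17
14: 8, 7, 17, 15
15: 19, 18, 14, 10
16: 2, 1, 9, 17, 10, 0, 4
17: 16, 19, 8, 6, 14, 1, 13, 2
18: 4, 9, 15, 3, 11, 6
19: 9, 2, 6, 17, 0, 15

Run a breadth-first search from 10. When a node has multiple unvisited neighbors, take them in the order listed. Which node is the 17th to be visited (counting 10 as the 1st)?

13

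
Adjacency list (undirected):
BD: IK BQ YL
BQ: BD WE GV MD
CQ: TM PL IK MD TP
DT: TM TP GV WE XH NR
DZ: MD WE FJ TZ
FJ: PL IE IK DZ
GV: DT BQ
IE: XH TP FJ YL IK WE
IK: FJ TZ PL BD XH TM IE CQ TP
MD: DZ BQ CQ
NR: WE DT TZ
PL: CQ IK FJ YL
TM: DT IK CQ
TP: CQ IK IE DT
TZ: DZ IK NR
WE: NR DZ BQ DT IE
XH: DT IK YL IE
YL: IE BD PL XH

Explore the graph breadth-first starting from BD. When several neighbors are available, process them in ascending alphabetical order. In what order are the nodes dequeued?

BD → BQ → IK → YL → GV → MD → WE → CQ → FJ → IE → PL → TM → TP → TZ → XH → DT → DZ → NR

Visit BD; enqueue BQ, IK, YL → queue [BQ, IK, YL]
Visit BQ; enqueue GV, MD, WE → queue [IK, YL, GV, MD, WE]
Visit IK; enqueue CQ, FJ, IE, PL, TM, TP, TZ, XH → queue [YL, GV, MD, WE, CQ, FJ, IE, PL, TM, TP, TZ, XH]
Visit YL → queue [GV, MD, WE, CQ, FJ, IE, PL, TM, TP, TZ, XH]
Visit GV; enqueue DT → queue [MD, WE, CQ, FJ, IE, PL, TM, TP, TZ, XH, DT]
Visit MD; enqueue DZ → queue [WE, CQ, FJ, IE, PL, TM, TP, TZ, XH, DT, DZ]
Visit WE; enqueue NR → queue [CQ, FJ, IE, PL, TM, TP, TZ, XH, DT, DZ, NR]
Visit CQ → queue [FJ, IE, PL, TM, TP, TZ, XH, DT, DZ, NR]
Visit FJ → queue [IE, PL, TM, TP, TZ, XH, DT, DZ, NR]
Visit IE → queue [PL, TM, TP, TZ, XH, DT, DZ, NR]
Visit PL → queue [TM, TP, TZ, XH, DT, DZ, NR]
Visit TM → queue [TP, TZ, XH, DT, DZ, NR]
Visit TP → queue [TZ, XH, DT, DZ, NR]
Visit TZ → queue [XH, DT, DZ, NR]
Visit XH → queue [DT, DZ, NR]
Visit DT → queue [DZ, NR]
Visit DZ → queue [NR]
Visit NR → queue []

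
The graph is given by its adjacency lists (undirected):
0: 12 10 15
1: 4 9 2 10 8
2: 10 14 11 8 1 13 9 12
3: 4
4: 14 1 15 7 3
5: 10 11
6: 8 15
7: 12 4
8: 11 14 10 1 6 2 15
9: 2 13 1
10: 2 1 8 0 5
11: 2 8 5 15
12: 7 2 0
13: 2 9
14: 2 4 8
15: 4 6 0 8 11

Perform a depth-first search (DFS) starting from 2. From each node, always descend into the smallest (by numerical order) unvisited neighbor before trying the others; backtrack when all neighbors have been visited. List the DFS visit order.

2, 1, 4, 3, 7, 12, 0, 10, 5, 11, 8, 6, 15, 14, 9, 13

Visit 2
2 → 1
1 → 4
4 → 3
4 → 7
7 → 12
12 → 0
0 → 10
10 → 5
5 → 11
11 → 8
8 → 6
6 → 15
8 → 14
1 → 9
9 → 13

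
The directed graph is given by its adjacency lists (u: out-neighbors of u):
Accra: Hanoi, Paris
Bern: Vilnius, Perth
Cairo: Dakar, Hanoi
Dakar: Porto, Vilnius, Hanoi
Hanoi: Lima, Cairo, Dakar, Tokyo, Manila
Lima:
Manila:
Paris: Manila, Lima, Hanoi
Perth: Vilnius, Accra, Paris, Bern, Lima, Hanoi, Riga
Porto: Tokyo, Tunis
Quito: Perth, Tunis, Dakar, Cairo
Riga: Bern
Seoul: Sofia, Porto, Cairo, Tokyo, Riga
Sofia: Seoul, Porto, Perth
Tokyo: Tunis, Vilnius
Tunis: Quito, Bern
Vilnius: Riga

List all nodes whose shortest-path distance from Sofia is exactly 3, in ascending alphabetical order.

Level 0: Sofia
Level 1: Perth, Porto, Seoul
Level 2: Accra, Bern, Cairo, Hanoi, Lima, Paris, Riga, Tokyo, Tunis, Vilnius
Level 3: Dakar, Manila, Quito

Dakar, Manila, Quito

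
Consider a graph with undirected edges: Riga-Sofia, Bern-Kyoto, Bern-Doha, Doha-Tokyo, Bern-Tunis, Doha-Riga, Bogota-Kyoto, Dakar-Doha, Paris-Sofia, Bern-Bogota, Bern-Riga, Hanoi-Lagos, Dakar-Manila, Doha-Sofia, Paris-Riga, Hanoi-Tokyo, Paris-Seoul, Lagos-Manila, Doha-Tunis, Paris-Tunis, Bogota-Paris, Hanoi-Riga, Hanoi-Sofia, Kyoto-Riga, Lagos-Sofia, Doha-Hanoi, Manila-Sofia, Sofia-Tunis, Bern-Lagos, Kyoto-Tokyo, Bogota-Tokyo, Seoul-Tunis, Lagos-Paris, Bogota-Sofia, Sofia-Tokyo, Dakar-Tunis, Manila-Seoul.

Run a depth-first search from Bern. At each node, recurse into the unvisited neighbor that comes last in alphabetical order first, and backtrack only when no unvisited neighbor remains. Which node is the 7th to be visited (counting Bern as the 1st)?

Visit Bern
Bern → Tunis
Tunis → Sofia
Sofia → Tokyo
Tokyo → Kyoto
Kyoto → Riga
Riga → Paris
Paris → Seoul
Seoul → Manila
Manila → Lagos
Lagos → Hanoi
Hanoi → Doha
Doha → Dakar
Paris → Bogota

Visit order: Bern, Tunis, Sofia, Tokyo, Kyoto, Riga, Paris, Seoul, Manila, Lagos, Hanoi, Doha, Dakar, Bogota

Paris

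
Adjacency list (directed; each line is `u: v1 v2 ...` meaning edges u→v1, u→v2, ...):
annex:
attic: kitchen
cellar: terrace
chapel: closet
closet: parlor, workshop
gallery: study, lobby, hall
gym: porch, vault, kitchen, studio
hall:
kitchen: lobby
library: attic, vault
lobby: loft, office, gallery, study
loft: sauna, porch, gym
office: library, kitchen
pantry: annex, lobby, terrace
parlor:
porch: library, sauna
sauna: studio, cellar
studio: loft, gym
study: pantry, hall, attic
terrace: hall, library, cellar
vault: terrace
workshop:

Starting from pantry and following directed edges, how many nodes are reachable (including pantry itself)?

BFS from pantry visits: pantry, annex, lobby, terrace, loft, office, gallery, study, hall, library, cellar, sauna, porch, gym, kitchen, attic, vault, studio
Reachable nodes: 18 of 22 total.

18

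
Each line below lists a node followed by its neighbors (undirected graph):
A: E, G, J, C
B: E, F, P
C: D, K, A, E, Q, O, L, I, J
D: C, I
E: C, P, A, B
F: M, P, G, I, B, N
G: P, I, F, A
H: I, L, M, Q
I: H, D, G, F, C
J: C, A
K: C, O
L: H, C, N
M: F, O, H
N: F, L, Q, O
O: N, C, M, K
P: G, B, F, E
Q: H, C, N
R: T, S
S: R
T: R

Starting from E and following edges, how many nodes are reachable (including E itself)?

BFS from E visits: E, C, P, A, B, D, K, Q, O, L, I, J, G, F, H, N, M
Reachable nodes: 17 of 20 total.

17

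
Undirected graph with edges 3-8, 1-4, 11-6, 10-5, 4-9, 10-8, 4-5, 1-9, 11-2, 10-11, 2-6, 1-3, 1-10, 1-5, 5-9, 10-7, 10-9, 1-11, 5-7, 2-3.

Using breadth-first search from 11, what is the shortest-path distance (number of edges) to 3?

Level 0: 11
Level 1: 1, 2, 6, 10
Level 2: 3, 4, 5, 7, 8, 9
3 first appears at level 2.

2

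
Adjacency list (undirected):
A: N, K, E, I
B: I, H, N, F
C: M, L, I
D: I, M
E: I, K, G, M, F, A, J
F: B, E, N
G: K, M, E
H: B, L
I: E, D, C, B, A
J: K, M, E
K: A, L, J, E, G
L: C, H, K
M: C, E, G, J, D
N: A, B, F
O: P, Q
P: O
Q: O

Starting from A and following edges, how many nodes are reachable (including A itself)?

BFS from A visits: A, N, K, I, E, F, B, L, J, G, D, C, M, H
Reachable nodes: 14 of 17 total.

14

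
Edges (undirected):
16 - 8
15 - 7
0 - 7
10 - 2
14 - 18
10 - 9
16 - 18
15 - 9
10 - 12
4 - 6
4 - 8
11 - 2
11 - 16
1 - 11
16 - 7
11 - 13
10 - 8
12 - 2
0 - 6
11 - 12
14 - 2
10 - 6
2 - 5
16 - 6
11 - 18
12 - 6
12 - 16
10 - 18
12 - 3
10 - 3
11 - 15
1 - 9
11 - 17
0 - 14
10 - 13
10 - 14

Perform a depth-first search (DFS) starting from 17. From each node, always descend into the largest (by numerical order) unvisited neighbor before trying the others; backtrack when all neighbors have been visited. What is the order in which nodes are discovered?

Visit 17
17 → 11
11 → 18
18 → 16
16 → 12
12 → 10
10 → 14
14 → 2
2 → 5
14 → 0
0 → 7
7 → 15
15 → 9
9 → 1
0 → 6
6 → 4
4 → 8
10 → 13
10 → 3

17 11 18 16 12 10 14 2 5 0 7 15 9 1 6 4 8 13 3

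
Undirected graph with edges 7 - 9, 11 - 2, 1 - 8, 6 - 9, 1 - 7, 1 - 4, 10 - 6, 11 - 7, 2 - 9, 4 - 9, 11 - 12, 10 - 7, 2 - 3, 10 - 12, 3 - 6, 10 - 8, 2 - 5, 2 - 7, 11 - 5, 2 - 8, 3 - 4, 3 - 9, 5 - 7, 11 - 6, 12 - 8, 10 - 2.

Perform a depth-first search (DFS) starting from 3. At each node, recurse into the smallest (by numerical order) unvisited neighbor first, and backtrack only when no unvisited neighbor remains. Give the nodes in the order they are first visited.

3, 2, 5, 7, 1, 4, 9, 6, 10, 8, 12, 11

Visit 3
3 → 2
2 → 5
5 → 7
7 → 1
1 → 4
4 → 9
9 → 6
6 → 10
10 → 8
8 → 12
12 → 11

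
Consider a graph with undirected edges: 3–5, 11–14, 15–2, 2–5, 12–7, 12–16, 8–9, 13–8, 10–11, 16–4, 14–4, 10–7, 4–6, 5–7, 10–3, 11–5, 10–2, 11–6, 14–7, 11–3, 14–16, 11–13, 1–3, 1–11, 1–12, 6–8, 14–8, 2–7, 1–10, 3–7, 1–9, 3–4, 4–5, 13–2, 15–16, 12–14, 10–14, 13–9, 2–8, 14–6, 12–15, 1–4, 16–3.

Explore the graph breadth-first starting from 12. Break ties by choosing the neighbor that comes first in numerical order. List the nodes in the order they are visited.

12 → 1 → 7 → 14 → 15 → 16 → 3 → 4 → 9 → 10 → 11 → 2 → 5 → 6 → 8 → 13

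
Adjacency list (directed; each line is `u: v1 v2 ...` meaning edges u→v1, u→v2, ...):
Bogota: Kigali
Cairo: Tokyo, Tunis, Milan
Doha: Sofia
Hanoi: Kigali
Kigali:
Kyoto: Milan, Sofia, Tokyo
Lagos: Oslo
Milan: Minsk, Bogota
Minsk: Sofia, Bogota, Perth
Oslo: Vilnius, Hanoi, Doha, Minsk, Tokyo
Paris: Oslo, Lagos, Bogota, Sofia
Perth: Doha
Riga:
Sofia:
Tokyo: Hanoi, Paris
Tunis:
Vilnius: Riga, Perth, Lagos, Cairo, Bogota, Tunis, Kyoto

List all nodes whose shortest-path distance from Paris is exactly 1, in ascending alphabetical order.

Bogota, Lagos, Oslo, Sofia

Level 0: Paris
Level 1: Bogota, Lagos, Oslo, Sofia
Level 2: Doha, Hanoi, Kigali, Minsk, Tokyo, Vilnius
Level 3: Cairo, Kyoto, Perth, Riga, Tunis
Level 4: Milan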